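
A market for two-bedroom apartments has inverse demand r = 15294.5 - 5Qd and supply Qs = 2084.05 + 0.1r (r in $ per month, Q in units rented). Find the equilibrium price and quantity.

r* = 3249.5, Q* = 2409

In direct form, Qd = 3058.9 - 0.2r.
At equilibrium Qd = Qs, so 3058.9 - 0.2r = 2084.05 + 0.1r; collecting terms, 974.85 = 0.3r and r* = 3249.5.
Then Q* = 3058.9 - 0.2(3249.5) = 2409.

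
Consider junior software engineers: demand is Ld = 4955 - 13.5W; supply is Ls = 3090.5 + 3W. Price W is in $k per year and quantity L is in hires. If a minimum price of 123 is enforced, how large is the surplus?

At W = 123: Ld = 3294.5 and Ls = 3459.5.
Surplus = Ls - Ld = 3459.5 - 3294.5 = 165.

Surplus = 165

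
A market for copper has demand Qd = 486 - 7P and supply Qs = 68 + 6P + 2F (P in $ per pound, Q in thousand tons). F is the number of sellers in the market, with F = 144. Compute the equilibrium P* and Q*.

With F = 144, supply is Qs = 356 + 6P.
Set Qd = Qs: 486 - 7P = 356 + 6P, so 130 = 13P and P* = 10.
Plugging P* into demand: Q* = 486 - 7(10) = 416.

P* = 10, Q* = 416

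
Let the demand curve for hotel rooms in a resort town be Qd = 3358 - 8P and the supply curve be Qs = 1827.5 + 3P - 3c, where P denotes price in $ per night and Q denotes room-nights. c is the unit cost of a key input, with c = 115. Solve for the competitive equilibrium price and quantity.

P* = 170.5, Q* = 1994

With c = 115, supply is Qs = 1482.5 + 3P.
At equilibrium Qd = Qs, so 3358 - 8P = 1482.5 + 3P; collecting terms, 1875.5 = 11P and P* = 170.5.
Plugging P* into demand: Q* = 3358 - 8(170.5) = 1994.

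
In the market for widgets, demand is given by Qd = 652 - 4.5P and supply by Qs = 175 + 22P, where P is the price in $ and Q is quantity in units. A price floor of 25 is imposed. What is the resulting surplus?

Evaluating both curves at the floor price 25 gives Qd = 539.5, Qs = 725.
Surplus = Qs - Qd = 725 - 539.5 = 185.5.

Surplus = 185.5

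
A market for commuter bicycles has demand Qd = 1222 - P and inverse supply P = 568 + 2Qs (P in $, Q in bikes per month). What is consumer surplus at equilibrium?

Consumer surplus = 23762

Solving each curve for Q: Qs = -284 + 0.5P.
Equating demand and supply, 1222 - P = -284 + 0.5P gives 1.5P = 1506, so P* = 1004.
Then Q* = 1222 - 1004 = 218.
Demand choke price (Qd = 0): P = 1222. Consumer surplus = ½ × (1222 - 1004) × 218 = 23762.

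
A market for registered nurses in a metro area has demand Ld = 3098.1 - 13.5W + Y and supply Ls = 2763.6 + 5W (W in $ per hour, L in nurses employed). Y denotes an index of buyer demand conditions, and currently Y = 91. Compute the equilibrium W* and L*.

W* = 23, L* = 2878.6

With Y = 91, demand is Ld = 3189.1 - 13.5W.
Set Ld = Ls: 3189.1 - 13.5W = 2763.6 + 5W, so 425.5 = 18.5W and W* = 23.
Substitute back: L* = 3189.1 - 13.5(23) = 2878.6.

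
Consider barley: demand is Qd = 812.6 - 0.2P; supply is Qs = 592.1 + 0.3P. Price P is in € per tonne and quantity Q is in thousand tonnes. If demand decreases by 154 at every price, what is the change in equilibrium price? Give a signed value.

ΔP = -308

Set Qd = Qs: 812.6 - 0.2P = 592.1 + 0.3P, so 220.5 = 0.5P and P* = 441.
Plugging P* into demand: Q* = 812.6 - 0.2(441) = 724.4.
After the shift, demand is Qd = 658.6 - 0.2P.
Re-solving, 0.5P = 66.5 gives P = 133 and Q = 632.
ΔP = 133 - 441 = -308.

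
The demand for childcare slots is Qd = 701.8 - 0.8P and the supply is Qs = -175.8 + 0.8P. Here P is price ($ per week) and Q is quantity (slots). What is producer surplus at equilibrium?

The market clears where 701.8 - 0.8P = -175.8 + 0.8P. Rearranging, 1.6P = 877.6, hence P* = 548.5.
Plugging P* into demand: Q* = 701.8 - 0.8(548.5) = 263.
Supply choke price (Qs = 0): P = 219.75. Producer surplus = ½ × (548.5 - 219.75) × 263 = 43230.625.

Producer surplus = 43230.625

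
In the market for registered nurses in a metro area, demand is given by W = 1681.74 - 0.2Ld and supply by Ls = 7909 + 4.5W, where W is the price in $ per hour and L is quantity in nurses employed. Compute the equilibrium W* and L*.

Rewriting in direct form: Ld = 8408.7 - 5W.
The market clears where 8408.7 - 5W = 7909 + 4.5W. Rearranging, 9.5W = 499.7, hence W* = 52.6.
Substitute back: L* = 8408.7 - 5(52.6) = 8145.7.

W* = 52.6, L* = 8145.7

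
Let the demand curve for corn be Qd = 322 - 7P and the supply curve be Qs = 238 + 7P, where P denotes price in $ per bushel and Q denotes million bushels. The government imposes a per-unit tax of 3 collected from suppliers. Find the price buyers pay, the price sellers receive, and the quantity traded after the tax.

With a tax of 3 on suppliers, they supply based on the net price P_s = P_b - 3, so Qs = 217 + 7P_b.
Set Qd = Qs: 322 - 7P_b = 217 + 7P_b, so 105 = 14P_b and P_b = 7.5.
So P_s = 4.5 and the quantity traded is Q = 322 - 7(7.5) = 269.5.

P_b = 7.5, P_s = 4.5, Q = 269.5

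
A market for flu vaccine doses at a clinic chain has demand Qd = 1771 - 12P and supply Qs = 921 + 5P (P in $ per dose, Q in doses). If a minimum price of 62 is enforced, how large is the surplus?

Surplus = 204

At P = 62: Qd = 1027 and Qs = 1231.
Surplus = Qs - Qd = 1231 - 1027 = 204.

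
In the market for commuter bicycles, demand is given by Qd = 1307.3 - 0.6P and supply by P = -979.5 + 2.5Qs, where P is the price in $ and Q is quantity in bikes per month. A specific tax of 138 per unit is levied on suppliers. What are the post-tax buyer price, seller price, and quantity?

P_b = 970.7, P_s = 832.7, Q = 724.88

Inverting to quantity form: Qs = 391.8 + 0.4P.
With a tax of 138 on suppliers, they supply based on the net price P_s = P_b - 138, so Qs = 336.6 + 0.4P_b.
Equate demand and the shifted supply: 1307.3 - 0.6P_b = 336.6 + 0.4P_b, giving P_b = 970.7, so P_b = 970.7.
So P_s = 832.7 and the quantity traded is Q = 1307.3 - 0.6(970.7) = 724.88.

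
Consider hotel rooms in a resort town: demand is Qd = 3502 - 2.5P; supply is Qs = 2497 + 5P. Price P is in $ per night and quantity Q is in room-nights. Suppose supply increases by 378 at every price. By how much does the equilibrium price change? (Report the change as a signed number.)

ΔP = -50.4

At equilibrium Qd = Qs, so 3502 - 2.5P = 2497 + 5P; collecting terms, 1005 = 7.5P and P* = 134.
Then Q* = 3502 - 2.5(134) = 3167.
After the shift, supply is Qs = 2875 + 5P.
The new intersection has 627 = 7.5P, i.e. P = 83.6, Q = 3293.
ΔP = 83.6 - 134 = -50.4.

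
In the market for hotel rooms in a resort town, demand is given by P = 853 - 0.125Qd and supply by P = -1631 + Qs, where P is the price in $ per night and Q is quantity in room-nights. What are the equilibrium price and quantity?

P* = 577, Q* = 2208

Inverting to quantity form: Qd = 6824 - 8P and Qs = 1631 + P.
Set Qd = Qs: 6824 - 8P = 1631 + P, so 5193 = 9P and P* = 577.
Substitute back: Q* = 6824 - 8(577) = 2208.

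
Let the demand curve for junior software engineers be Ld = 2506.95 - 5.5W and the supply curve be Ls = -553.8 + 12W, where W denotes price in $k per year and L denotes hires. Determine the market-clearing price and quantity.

W* = 174.9, L* = 1545

Equating demand and supply, 2506.95 - 5.5W = -553.8 + 12W gives 17.5W = 3060.75, so W* = 174.9.
Plugging W* into demand: L* = 2506.95 - 5.5(174.9) = 1545.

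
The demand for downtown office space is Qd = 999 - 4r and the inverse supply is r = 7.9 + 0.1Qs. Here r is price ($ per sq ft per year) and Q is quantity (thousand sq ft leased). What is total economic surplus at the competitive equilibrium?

Solving each curve for Q: Qs = -79 + 10r.
Equating demand and supply, 999 - 4r = -79 + 10r gives 14r = 1078, so r* = 77.
Substitute back: Q* = 999 - 4(77) = 691.
Demand choke price = 249.75; supply choke price = 7.9. CS = ½(249.75 - 77)(691) = 59685.125; PS = ½(77 - 7.9)(691) = 23874.05. Total surplus = 83559.175.

Total surplus = 83559.175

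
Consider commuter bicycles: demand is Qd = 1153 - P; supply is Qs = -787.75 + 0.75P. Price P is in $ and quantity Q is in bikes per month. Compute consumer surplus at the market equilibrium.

Consumer surplus = 968

At equilibrium Qd = Qs, so 1153 - P = -787.75 + 0.75P; collecting terms, 1940.75 = 1.75P and P* = 1109.
Then Q* = 1153 - 1109 = 44.
Demand choke price (Qd = 0): P = 1153. Consumer surplus = ½ × (1153 - 1109) × 44 = 968.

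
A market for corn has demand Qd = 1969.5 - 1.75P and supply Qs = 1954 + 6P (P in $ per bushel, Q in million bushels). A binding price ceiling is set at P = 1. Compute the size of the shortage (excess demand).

At P = 1: Qd = 1967.75 and Qs = 1960.
Shortage = Qd - Qs = 1967.75 - 1960 = 7.75.

Shortage = 7.75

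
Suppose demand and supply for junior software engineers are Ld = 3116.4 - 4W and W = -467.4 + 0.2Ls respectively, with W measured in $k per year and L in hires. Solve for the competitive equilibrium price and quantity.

Solving each curve for L: Ls = 2337 + 5W.
Set Ld = Ls: 3116.4 - 4W = 2337 + 5W, so 779.4 = 9W and W* = 86.6.
Substitute back: L* = 3116.4 - 4(86.6) = 2770.

W* = 86.6, L* = 2770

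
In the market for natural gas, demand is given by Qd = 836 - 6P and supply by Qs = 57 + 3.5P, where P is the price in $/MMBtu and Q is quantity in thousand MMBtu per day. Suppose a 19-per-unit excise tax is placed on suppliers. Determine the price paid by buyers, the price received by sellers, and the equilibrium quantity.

P_b = 89, P_s = 70, Q = 302

The tax drives a wedge P_b - P_s = 19. Substituting P_s = P_b - 19 into supply: Qs = -9.5 + 3.5P_b.
Set Qd = Qs: 836 - 6P_b = -9.5 + 3.5P_b, so 845.5 = 9.5P_b and P_b = 89.
So P_s = 70 and the quantity traded is Q = 836 - 6(89) = 302.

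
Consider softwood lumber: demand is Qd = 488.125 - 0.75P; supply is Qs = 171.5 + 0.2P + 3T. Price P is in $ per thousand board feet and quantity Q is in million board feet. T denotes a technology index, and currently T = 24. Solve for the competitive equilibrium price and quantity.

P* = 257.5, Q* = 295

With T = 24, supply is Qs = 243.5 + 0.2P.
Set Qd = Qs: 488.125 - 0.75P = 243.5 + 0.2P, so 244.625 = 0.95P and P* = 257.5.
Then Q* = 488.125 - 0.75(257.5) = 295.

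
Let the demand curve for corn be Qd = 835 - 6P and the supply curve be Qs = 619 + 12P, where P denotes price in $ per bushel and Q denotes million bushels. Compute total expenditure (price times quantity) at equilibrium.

Total expenditure = 9156

Equating demand and supply, 835 - 6P = 619 + 12P gives 18P = 216, so P* = 12.
Plugging P* into demand: Q* = 835 - 6(12) = 763.
Total expenditure = P* × Q* = 12 × 763 = 9156.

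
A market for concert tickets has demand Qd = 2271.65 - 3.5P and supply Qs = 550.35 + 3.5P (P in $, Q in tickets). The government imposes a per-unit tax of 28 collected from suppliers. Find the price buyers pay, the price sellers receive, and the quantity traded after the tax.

The tax drives a wedge P_b - P_s = 28. Substituting P_s = P_b - 28 into supply: Qs = 452.35 + 3.5P_b.
Equate demand and the shifted supply: 2271.65 - 3.5P_b = 452.35 + 3.5P_b, giving 7P_b = 1819.3, so P_b = 259.9.
So P_s = 231.9 and the quantity traded is Q = 2271.65 - 3.5(259.9) = 1362.

P_b = 259.9, P_s = 231.9, Q = 1362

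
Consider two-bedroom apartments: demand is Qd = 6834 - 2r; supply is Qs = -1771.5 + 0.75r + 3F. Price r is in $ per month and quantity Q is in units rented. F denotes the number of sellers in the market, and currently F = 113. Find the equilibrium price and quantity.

r* = 3006, Q* = 822

With F = 113, supply is Qs = -1432.5 + 0.75r.
Set Qd = Qs: 6834 - 2r = -1432.5 + 0.75r, so 8266.5 = 2.75r and r* = 3006.
Plugging r* into demand: Q* = 6834 - 2(3006) = 822.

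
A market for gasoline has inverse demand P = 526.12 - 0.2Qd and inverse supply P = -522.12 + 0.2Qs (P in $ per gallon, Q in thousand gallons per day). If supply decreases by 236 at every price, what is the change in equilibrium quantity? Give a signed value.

ΔQ = -118

In direct form, Qd = 2630.6 - 5P and Qs = 2610.6 + 5P.
The market clears where 2630.6 - 5P = 2610.6 + 5P. Rearranging, 10P = 20, hence P* = 2.
Substitute back: Q* = 2630.6 - 5(2) = 2620.6.
After the shift, supply is Qs = 2374.6 + 5P.
Re-solving, 10P = 256 gives P = 25.6 and Q = 2502.6.
ΔQ = 2502.6 - 2620.6 = -118.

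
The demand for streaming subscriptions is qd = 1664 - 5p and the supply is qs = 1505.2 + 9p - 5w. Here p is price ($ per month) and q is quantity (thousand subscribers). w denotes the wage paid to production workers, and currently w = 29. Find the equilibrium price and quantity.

p* = 21.7, q* = 1555.5

With w = 29, supply is qs = 1360.2 + 9p.
At equilibrium qd = qs, so 1664 - 5p = 1360.2 + 9p; collecting terms, 303.8 = 14p and p* = 21.7.
From the demand curve, q* = 1664 - 5(21.7) = 1555.5.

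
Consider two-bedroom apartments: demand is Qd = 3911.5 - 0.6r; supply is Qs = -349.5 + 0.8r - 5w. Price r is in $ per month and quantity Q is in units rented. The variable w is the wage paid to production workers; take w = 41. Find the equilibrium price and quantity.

With w = 41, supply is Qs = -554.5 + 0.8r.
At equilibrium Qd = Qs, so 3911.5 - 0.6r = -554.5 + 0.8r; collecting terms, 4466 = 1.4r and r* = 3190.
Then Q* = 3911.5 - 0.6(3190) = 1997.5.

r* = 3190, Q* = 1997.5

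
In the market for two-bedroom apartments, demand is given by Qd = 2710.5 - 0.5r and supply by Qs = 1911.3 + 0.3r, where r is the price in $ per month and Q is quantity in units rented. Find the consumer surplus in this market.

The market clears where 2710.5 - 0.5r = 1911.3 + 0.3r. Rearranging, 0.8r = 799.2, hence r* = 999.
Then Q* = 2710.5 - 0.5(999) = 2211.
Demand choke price (Qd = 0): r = 2710.5/0.5 = 5421. Consumer surplus = ½ × (5421 - 999) × 2211 = 4888521.

Consumer surplus = 4888521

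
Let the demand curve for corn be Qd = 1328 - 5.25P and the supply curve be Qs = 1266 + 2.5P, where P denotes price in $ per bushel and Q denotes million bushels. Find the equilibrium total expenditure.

Set Qd = Qs: 1328 - 5.25P = 1266 + 2.5P, so 62 = 7.75P and P* = 8.
Then Q* = 1328 - 5.25(8) = 1286.
Total expenditure = P* × Q* = 8 × 1286 = 10288.

Total expenditure = 10288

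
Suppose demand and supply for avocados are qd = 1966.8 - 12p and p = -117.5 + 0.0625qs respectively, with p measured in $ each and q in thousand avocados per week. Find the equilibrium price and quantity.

p* = 3.1, q* = 1929.6

Rewriting in direct form: qs = 1880 + 16p.
Set qd = qs: 1966.8 - 12p = 1880 + 16p, so 86.8 = 28p and p* = 3.1.
Then q* = 1966.8 - 12(3.1) = 1929.6.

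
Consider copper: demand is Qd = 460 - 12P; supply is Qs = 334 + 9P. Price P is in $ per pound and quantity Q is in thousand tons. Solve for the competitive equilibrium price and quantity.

Equating demand and supply, 460 - 12P = 334 + 9P gives 21P = 126, so P* = 6.
Then Q* = 460 - 12(6) = 388.

P* = 6, Q* = 388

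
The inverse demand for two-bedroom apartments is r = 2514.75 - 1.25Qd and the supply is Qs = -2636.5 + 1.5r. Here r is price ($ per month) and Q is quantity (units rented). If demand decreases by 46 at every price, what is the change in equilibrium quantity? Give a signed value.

In direct form, Qd = 2011.8 - 0.8r.
Equating demand and supply, 2011.8 - 0.8r = -2636.5 + 1.5r gives 2.3r = 4648.3, so r* = 2021.
Then Q* = 2011.8 - 0.8(2021) = 395.
After the shift, demand is Qd = 1965.8 - 0.8r.
Re-solving, 2.3r = 4602.3 gives r = 2001 and Q = 365.
ΔQ = 365 - 395 = -30.

ΔQ = -30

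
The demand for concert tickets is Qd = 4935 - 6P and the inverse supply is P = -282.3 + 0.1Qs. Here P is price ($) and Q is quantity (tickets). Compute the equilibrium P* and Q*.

P* = 132, Q* = 4143

In direct form, Qs = 2823 + 10P.
Equating demand and supply, 4935 - 6P = 2823 + 10P gives 16P = 2112, so P* = 132.
From the demand curve, Q* = 4935 - 6(132) = 4143.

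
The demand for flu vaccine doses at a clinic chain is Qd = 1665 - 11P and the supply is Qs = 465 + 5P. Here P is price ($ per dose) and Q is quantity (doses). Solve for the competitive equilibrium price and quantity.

At equilibrium Qd = Qs, so 1665 - 11P = 465 + 5P; collecting terms, 1200 = 16P and P* = 75.
Substitute back: Q* = 1665 - 11(75) = 840.

P* = 75, Q* = 840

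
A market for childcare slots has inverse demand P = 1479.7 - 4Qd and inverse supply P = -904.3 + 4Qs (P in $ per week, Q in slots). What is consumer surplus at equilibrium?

Rewriting in direct form: Qd = 369.925 - 0.25P and Qs = 226.075 + 0.25P.
The market clears where 369.925 - 0.25P = 226.075 + 0.25P. Rearranging, 0.5P = 143.85, hence P* = 287.7.
Then Q* = 369.925 - 0.25(287.7) = 298.
Demand choke price (Qd = 0): P = 369.925/0.25 = 1479.7. Consumer surplus = ½ × (1479.7 - 287.7) × 298 = 177608.

Consumer surplus = 177608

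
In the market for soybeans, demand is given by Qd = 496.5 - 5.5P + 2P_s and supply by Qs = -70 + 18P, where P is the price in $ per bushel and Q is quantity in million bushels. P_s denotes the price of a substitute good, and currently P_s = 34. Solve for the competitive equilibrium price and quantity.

With P_s = 34, demand is Qd = 564.5 - 5.5P.
The market clears where 564.5 - 5.5P = -70 + 18P. Rearranging, 23.5P = 634.5, hence P* = 27.
From the demand curve, Q* = 564.5 - 5.5(27) = 416.

P* = 27, Q* = 416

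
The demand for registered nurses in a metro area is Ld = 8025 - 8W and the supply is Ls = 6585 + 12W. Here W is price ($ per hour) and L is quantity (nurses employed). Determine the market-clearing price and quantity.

Set Ld = Ls: 8025 - 8W = 6585 + 12W, so 1440 = 20W and W* = 72.
Substitute back: L* = 8025 - 8(72) = 7449.

W* = 72, L* = 7449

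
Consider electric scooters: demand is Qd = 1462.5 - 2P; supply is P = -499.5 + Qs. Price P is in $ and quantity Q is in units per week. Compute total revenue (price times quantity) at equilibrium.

In direct form, Qs = 499.5 + P.
Set Qd = Qs: 1462.5 - 2P = 499.5 + P, so 963 = 3P and P* = 321.
Substitute back: Q* = 1462.5 - 2(321) = 820.5.
Total revenue = P* × Q* = 321 × 820.5 = 263380.5.

Total revenue = 263380.5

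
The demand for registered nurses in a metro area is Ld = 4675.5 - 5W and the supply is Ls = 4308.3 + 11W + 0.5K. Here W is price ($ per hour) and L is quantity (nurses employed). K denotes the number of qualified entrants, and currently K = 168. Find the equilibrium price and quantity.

With K = 168, supply is Ls = 4392.3 + 11W.
At equilibrium Ld = Ls, so 4675.5 - 5W = 4392.3 + 11W; collecting terms, 283.2 = 16W and W* = 17.7.
From the demand curve, L* = 4675.5 - 5(17.7) = 4587.

W* = 17.7, L* = 4587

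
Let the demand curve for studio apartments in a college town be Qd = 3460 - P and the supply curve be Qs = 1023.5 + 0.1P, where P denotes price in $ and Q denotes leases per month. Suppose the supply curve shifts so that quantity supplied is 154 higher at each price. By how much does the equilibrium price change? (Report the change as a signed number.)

ΔP = -140

Equating demand and supply, 3460 - P = 1023.5 + 0.1P gives 1.1P = 2436.5, so P* = 2215.
Then Q* = 3460 - 2215 = 1245.
After the shift, supply is Qs = 1177.5 + 0.1P.
The new intersection has 2282.5 = 1.1P, i.e. P = 2075, Q = 1385.
ΔP = 2075 - 2215 = -140.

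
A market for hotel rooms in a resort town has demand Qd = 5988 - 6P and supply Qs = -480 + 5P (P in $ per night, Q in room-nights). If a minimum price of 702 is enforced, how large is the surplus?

Evaluating both curves at the floor price 702 gives Qd = 1776, Qs = 3030.
Surplus = Qs - Qd = 3030 - 1776 = 1254.

Surplus = 1254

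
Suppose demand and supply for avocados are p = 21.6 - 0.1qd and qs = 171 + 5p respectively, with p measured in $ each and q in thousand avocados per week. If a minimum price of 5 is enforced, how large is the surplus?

Solving each curve for q: qd = 216 - 10p.
Evaluating both curves at the floor price 5 gives qd = 166, qs = 196.
Surplus = qs - qd = 196 - 166 = 30.

Surplus = 30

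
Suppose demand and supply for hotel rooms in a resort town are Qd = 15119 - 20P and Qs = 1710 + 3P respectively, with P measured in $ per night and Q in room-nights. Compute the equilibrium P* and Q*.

At equilibrium Qd = Qs, so 15119 - 20P = 1710 + 3P; collecting terms, 13409 = 23P and P* = 583.
Then Q* = 15119 - 20(583) = 3459.

P* = 583, Q* = 3459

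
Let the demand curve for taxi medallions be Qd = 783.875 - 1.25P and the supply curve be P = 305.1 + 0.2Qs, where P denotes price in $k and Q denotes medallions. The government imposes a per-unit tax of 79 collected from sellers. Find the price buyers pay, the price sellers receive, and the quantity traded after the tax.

Solving each curve for Q: Qs = -1525.5 + 5P.
Sellers keep P_s = P_b - 79 per unit, so supply in terms of the buyer price is Qs = -1920.5 + 5P_b.
Market clearing requires 783.875 - 1.25P_b = -1920.5 + 5P_b; hence 2704.375 = 6.25P_b and P_b = 432.7.
So P_s = 353.7 and the quantity traded is Q = 783.875 - 1.25(432.7) = 243.

P_b = 432.7, P_s = 353.7, Q = 243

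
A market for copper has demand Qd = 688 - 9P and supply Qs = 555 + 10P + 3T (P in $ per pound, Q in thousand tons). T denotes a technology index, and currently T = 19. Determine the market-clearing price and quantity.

P* = 4, Q* = 652

With T = 19, supply is Qs = 612 + 10P.
Equating demand and supply, 688 - 9P = 612 + 10P gives 19P = 76, so P* = 4.
Substitute back: Q* = 688 - 9(4) = 652.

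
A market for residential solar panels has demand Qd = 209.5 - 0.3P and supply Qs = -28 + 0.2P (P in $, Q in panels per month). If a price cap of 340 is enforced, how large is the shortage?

Shortage = 67.5

Evaluating both curves at the ceiling price 340 gives Qd = 107.5, Qs = 40.
Shortage = Qd - Qs = 107.5 - 40 = 67.5.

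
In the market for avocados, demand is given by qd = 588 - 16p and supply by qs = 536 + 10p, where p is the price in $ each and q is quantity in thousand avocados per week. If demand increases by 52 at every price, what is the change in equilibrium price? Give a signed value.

Set qd = qs: 588 - 16p = 536 + 10p, so 52 = 26p and p* = 2.
From the demand curve, q* = 588 - 16(2) = 556.
After the shift, demand is qd = 640 - 16p.
New equilibrium: 104 = 26p, so p = 4 and q = 576.
Δp = 4 - 2 = 2.

Δp = 2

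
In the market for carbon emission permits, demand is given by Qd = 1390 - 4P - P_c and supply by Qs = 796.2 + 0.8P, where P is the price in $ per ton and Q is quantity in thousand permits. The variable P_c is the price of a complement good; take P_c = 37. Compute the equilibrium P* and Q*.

With P_c = 37, demand is Qd = 1353 - 4P.
Set Qd = Qs: 1353 - 4P = 796.2 + 0.8P, so 556.8 = 4.8P and P* = 116.
From the demand curve, Q* = 1353 - 4(116) = 889.

P* = 116, Q* = 889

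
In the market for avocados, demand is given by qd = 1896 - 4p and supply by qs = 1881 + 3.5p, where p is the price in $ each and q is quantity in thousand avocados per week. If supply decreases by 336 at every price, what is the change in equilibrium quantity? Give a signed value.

Δq = -179.2

At equilibrium qd = qs, so 1896 - 4p = 1881 + 3.5p; collecting terms, 15 = 7.5p and p* = 2.
From the demand curve, q* = 1896 - 4(2) = 1888.
After the shift, supply is qs = 1545 + 3.5p.
Re-solving, 7.5p = 351 gives p = 46.8 and q = 1708.8.
Δq = 1708.8 - 1888 = -179.2.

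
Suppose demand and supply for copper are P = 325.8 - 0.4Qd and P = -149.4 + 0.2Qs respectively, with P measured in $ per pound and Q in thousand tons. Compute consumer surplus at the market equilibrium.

Consumer surplus = 125452.8

Solving each curve for Q: Qd = 814.5 - 2.5P and Qs = 747 + 5P.
Equating demand and supply, 814.5 - 2.5P = 747 + 5P gives 7.5P = 67.5, so P* = 9.
Substitute back: Q* = 814.5 - 2.5(9) = 792.
Demand choke price (Qd = 0): P = 814.5/2.5 = 325.8. Consumer surplus = ½ × (325.8 - 9) × 792 = 125452.8.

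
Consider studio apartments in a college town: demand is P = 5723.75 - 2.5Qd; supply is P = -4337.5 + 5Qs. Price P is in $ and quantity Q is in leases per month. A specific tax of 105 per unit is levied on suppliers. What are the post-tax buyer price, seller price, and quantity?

P_b = 2405, P_s = 2300, Q = 1327.5

Rewriting in direct form: Qd = 2289.5 - 0.4P and Qs = 867.5 + 0.2P.
The tax drives a wedge P_b - P_s = 105. Substituting P_s = P_b - 105 into supply: Qs = 846.5 + 0.2P_b.
Set Qd = Qs: 2289.5 - 0.4P_b = 846.5 + 0.2P_b, so 1443 = 0.6P_b and P_b = 2405.
Then P_s = 2405 - 105 = 2300 and Q = 2289.5 - 0.4(2405) = 1327.5.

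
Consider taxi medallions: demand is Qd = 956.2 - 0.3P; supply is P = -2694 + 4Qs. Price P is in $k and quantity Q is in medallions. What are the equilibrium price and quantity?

P* = 514, Q* = 802

Solving each curve for Q: Qs = 673.5 + 0.25P.
The market clears where 956.2 - 0.3P = 673.5 + 0.25P. Rearranging, 0.55P = 282.7, hence P* = 514.
Substitute back: Q* = 956.2 - 0.3(514) = 802.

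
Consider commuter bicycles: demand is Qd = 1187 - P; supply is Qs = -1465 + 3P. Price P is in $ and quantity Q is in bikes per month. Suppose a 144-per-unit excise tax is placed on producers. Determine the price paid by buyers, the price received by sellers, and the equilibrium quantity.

With a tax of 144 on producers, they supply based on the net price P_s = P_b - 144, so Qs = -1897 + 3P_b.
Set Qd = Qs: 1187 - P_b = -1897 + 3P_b, so 3084 = 4P_b and P_b = 771.
Then P_s = 771 - 144 = 627 and Q = 1187 - 771 = 416.

P_b = 771, P_s = 627, Q = 416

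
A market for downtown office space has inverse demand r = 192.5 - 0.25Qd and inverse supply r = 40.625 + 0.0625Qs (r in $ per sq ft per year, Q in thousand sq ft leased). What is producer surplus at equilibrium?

Producer surplus = 7381.125

In direct form, Qd = 770 - 4r and Qs = -650 + 16r.
The market clears where 770 - 4r = -650 + 16r. Rearranging, 20r = 1420, hence r* = 71.
Plugging r* into demand: Q* = 770 - 4(71) = 486.
Supply choke price (Qs = 0): r = 40.625. Producer surplus = ½ × (71 - 40.625) × 486 = 7381.125.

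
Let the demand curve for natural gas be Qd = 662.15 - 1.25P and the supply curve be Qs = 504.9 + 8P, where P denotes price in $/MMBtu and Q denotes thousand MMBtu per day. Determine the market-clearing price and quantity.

Set Qd = Qs: 662.15 - 1.25P = 504.9 + 8P, so 157.25 = 9.25P and P* = 17.
From the demand curve, Q* = 662.15 - 1.25(17) = 640.9.

P* = 17, Q* = 640.9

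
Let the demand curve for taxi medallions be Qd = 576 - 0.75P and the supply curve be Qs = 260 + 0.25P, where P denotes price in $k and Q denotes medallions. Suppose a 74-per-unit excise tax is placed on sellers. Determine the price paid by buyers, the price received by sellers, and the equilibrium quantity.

P_b = 334.5, P_s = 260.5, Q = 325.125

With a tax of 74 on sellers, they supply based on the net price P_s = P_b - 74, so Qs = 241.5 + 0.25P_b.
Market clearing requires 576 - 0.75P_b = 241.5 + 0.25P_b; hence 334.5 = P_b and P_b = 334.5.
So P_s = 260.5 and the quantity traded is Q = 576 - 0.75(334.5) = 325.125.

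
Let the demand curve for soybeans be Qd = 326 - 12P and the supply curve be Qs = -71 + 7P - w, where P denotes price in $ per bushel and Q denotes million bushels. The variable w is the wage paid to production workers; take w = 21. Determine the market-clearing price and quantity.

With w = 21, supply is Qs = -92 + 7P.
Set Qd = Qs: 326 - 12P = -92 + 7P, so 418 = 19P and P* = 22.
Then Q* = 326 - 12(22) = 62.

P* = 22, Q* = 62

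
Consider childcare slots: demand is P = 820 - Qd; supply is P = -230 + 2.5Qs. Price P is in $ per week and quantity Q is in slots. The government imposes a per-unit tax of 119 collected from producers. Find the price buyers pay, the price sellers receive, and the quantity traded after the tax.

P_b = 554, P_s = 435, Q = 266

Inverting to quantity form: Qd = 820 - P and Qs = 92 + 0.4P.
With a tax of 119 on producers, they supply based on the net price P_s = P_b - 119, so Qs = 44.4 + 0.4P_b.
Set Qd = Qs: 820 - P_b = 44.4 + 0.4P_b, so 775.6 = 1.4P_b and P_b = 554.
So P_s = 435 and the quantity traded is Q = 820 - 554 = 266.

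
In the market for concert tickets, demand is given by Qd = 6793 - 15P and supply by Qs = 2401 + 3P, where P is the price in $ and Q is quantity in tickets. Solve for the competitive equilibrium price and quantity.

At equilibrium Qd = Qs, so 6793 - 15P = 2401 + 3P; collecting terms, 4392 = 18P and P* = 244.
From the demand curve, Q* = 6793 - 15(244) = 3133.

P* = 244, Q* = 3133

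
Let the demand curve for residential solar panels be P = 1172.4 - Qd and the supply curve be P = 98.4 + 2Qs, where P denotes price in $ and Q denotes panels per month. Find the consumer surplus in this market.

In direct form, Qd = 1172.4 - P and Qs = -49.2 + 0.5P.
At equilibrium Qd = Qs, so 1172.4 - P = -49.2 + 0.5P; collecting terms, 1221.6 = 1.5P and P* = 814.4.
Plugging P* into demand: Q* = 1172.4 - 814.4 = 358.
Demand choke price (Qd = 0): P = 1172.4. Consumer surplus = ½ × (1172.4 - 814.4) × 358 = 64082.

Consumer surplus = 64082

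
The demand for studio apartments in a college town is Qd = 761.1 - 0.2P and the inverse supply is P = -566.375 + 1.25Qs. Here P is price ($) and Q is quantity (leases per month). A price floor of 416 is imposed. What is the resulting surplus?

Surplus = 108

Inverting to quantity form: Qs = 453.1 + 0.8P.
Evaluating both curves at the floor price 416 gives Qd = 677.9, Qs = 785.9.
Surplus = Qs - Qd = 785.9 - 677.9 = 108.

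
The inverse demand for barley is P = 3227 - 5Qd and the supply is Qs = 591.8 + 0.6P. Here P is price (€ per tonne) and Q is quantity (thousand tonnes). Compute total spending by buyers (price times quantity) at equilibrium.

Solving each curve for Q: Qd = 645.4 - 0.2P.
At equilibrium Qd = Qs, so 645.4 - 0.2P = 591.8 + 0.6P; collecting terms, 53.6 = 0.8P and P* = 67.
Substitute back: Q* = 645.4 - 0.2(67) = 632.
Total spending by buyers = P* × Q* = 67 × 632 = 42344.

Total spending by buyers = 42344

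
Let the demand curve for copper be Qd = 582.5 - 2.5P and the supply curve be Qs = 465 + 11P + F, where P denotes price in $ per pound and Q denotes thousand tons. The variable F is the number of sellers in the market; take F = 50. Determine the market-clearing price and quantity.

With F = 50, supply is Qs = 515 + 11P.
The market clears where 582.5 - 2.5P = 515 + 11P. Rearranging, 13.5P = 67.5, hence P* = 5.
From the demand curve, Q* = 582.5 - 2.5(5) = 570.

P* = 5, Q* = 570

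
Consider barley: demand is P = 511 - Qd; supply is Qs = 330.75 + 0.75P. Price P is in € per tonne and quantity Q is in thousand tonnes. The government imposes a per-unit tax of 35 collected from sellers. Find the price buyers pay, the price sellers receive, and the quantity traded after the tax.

P_b = 118, P_s = 83, Q = 393

In direct form, Qd = 511 - P.
Sellers keep P_s = P_b - 35 per unit, so supply in terms of the buyer price is Qs = 304.5 + 0.75P_b.
Set Qd = Qs: 511 - P_b = 304.5 + 0.75P_b, so 206.5 = 1.75P_b and P_b = 118.
So P_s = 83 and the quantity traded is Q = 511 - 118 = 393.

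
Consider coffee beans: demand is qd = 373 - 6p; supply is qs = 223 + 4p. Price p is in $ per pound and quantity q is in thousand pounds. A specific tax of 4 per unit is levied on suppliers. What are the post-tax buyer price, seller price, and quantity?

p_b = 16.6, p_s = 12.6, q = 273.4

With a tax of 4 on suppliers, they supply based on the net price p_s = p_b - 4, so qs = 207 + 4p_b.
Set qd = qs: 373 - 6p_b = 207 + 4p_b, so 166 = 10p_b and p_b = 16.6.
So p_s = 12.6 and the quantity traded is q = 373 - 6(16.6) = 273.4.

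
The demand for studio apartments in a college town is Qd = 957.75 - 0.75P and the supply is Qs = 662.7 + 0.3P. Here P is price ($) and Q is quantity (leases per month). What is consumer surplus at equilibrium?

Consumer surplus = 372006

Set Qd = Qs: 957.75 - 0.75P = 662.7 + 0.3P, so 295.05 = 1.05P and P* = 281.
From the demand curve, Q* = 957.75 - 0.75(281) = 747.
Demand choke price (Qd = 0): P = 957.75/0.75 = 1277. Consumer surplus = ½ × (1277 - 281) × 747 = 372006.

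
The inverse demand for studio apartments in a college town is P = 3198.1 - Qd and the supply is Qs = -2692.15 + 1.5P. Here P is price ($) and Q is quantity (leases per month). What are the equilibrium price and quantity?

Rewriting in direct form: Qd = 3198.1 - P.
At equilibrium Qd = Qs, so 3198.1 - P = -2692.15 + 1.5P; collecting terms, 5890.25 = 2.5P and P* = 2356.1.
Substitute back: Q* = 3198.1 - 2356.1 = 842.

P* = 2356.1, Q* = 842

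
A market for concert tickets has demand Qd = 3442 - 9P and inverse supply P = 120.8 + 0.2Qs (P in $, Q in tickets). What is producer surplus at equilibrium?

Producer surplus = 70728.1

Inverting to quantity form: Qs = -604 + 5P.
At equilibrium Qd = Qs, so 3442 - 9P = -604 + 5P; collecting terms, 4046 = 14P and P* = 289.
Plugging P* into demand: Q* = 3442 - 9(289) = 841.
Supply choke price (Qs = 0): P = 120.8. Producer surplus = ½ × (289 - 120.8) × 841 = 70728.1.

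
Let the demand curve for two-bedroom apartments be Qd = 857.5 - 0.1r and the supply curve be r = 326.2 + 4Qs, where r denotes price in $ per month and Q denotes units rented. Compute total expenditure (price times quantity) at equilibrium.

Total expenditure = 1580823.6

Solving each curve for Q: Qs = -81.55 + 0.25r.
Equating demand and supply, 857.5 - 0.1r = -81.55 + 0.25r gives 0.35r = 939.05, so r* = 2683.
From the demand curve, Q* = 857.5 - 0.1(2683) = 589.2.
Total expenditure = r* × Q* = 2683 × 589.2 = 1580823.6.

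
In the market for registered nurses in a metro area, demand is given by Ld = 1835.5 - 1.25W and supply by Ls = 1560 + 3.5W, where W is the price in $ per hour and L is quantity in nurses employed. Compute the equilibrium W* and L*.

Equating demand and supply, 1835.5 - 1.25W = 1560 + 3.5W gives 4.75W = 275.5, so W* = 58.
Plugging W* into demand: L* = 1835.5 - 1.25(58) = 1763.

W* = 58, L* = 1763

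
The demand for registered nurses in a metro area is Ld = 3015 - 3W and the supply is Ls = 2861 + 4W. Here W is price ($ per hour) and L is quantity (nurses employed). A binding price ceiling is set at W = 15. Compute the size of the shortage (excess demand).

At W = 15: Ld = 2970 and Ls = 2921.
Shortage = Ld - Ls = 2970 - 2921 = 49.

Shortage = 49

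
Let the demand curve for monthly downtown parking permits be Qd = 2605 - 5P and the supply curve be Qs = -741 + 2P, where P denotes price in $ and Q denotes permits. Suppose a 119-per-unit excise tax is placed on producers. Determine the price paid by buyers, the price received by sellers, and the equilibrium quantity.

P_b = 512, P_s = 393, Q = 45

The tax drives a wedge P_b - P_s = 119. Substituting P_s = P_b - 119 into supply: Qs = -979 + 2P_b.
Market clearing requires 2605 - 5P_b = -979 + 2P_b; hence 3584 = 7P_b and P_b = 512.
Then P_s = 512 - 119 = 393 and Q = 2605 - 5(512) = 45.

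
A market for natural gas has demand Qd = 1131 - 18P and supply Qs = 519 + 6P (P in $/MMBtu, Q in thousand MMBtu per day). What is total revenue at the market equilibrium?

Equating demand and supply, 1131 - 18P = 519 + 6P gives 24P = 612, so P* = 25.5.
Then Q* = 1131 - 18(25.5) = 672.
Total revenue = P* × Q* = 25.5 × 672 = 17136.

Total revenue = 17136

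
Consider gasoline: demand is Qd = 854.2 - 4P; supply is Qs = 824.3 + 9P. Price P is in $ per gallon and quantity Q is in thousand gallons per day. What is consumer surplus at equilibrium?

At equilibrium Qd = Qs, so 854.2 - 4P = 824.3 + 9P; collecting terms, 29.9 = 13P and P* = 2.3.
From the demand curve, Q* = 854.2 - 4(2.3) = 845.
Demand choke price (Qd = 0): P = 854.2/4 = 213.55. Consumer surplus = ½ × (213.55 - 2.3) × 845 = 89253.125.

Consumer surplus = 89253.125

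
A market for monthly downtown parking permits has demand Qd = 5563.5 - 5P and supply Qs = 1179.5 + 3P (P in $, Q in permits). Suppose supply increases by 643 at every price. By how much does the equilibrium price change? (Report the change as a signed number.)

ΔP = -80.375

Set Qd = Qs: 5563.5 - 5P = 1179.5 + 3P, so 4384 = 8P and P* = 548.
Substitute back: Q* = 5563.5 - 5(548) = 2823.5.
After the shift, supply is Qs = 1822.5 + 3P.
New equilibrium: 3741 = 8P, so P = 467.625 and Q = 3225.375.
ΔP = 467.625 - 548 = -80.375.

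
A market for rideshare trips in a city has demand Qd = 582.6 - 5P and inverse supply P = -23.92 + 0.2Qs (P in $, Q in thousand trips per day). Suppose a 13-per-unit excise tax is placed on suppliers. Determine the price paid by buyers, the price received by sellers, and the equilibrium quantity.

In direct form, Qs = 119.6 + 5P.
Suppliers keep P_s = P_b - 13 per unit, so supply in terms of the buyer price is Qs = 54.6 + 5P_b.
Set Qd = Qs: 582.6 - 5P_b = 54.6 + 5P_b, so 528 = 10P_b and P_b = 52.8.
So P_s = 39.8 and the quantity traded is Q = 582.6 - 5(52.8) = 318.6.

P_b = 52.8, P_s = 39.8, Q = 318.6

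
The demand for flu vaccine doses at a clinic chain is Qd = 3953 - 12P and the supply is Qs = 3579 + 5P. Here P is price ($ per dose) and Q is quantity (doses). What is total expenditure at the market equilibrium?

Total expenditure = 81158

The market clears where 3953 - 12P = 3579 + 5P. Rearranging, 17P = 374, hence P* = 22.
Then Q* = 3953 - 12(22) = 3689.
Total expenditure = P* × Q* = 22 × 3689 = 81158.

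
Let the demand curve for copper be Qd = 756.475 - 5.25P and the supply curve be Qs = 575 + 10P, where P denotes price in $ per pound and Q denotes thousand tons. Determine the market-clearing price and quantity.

Set Qd = Qs: 756.475 - 5.25P = 575 + 10P, so 181.475 = 15.25P and P* = 11.9.
Plugging P* into demand: Q* = 756.475 - 5.25(11.9) = 694.

P* = 11.9, Q* = 694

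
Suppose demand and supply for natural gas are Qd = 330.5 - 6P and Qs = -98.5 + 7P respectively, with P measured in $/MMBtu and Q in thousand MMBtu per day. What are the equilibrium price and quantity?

P* = 33, Q* = 132.5

Set Qd = Qs: 330.5 - 6P = -98.5 + 7P, so 429 = 13P and P* = 33.
Then Q* = 330.5 - 6(33) = 132.5.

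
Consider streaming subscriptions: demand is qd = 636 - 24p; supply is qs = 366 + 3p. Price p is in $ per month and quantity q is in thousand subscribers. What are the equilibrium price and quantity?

p* = 10, q* = 396

The market clears where 636 - 24p = 366 + 3p. Rearranging, 27p = 270, hence p* = 10.
From the demand curve, q* = 636 - 24(10) = 396.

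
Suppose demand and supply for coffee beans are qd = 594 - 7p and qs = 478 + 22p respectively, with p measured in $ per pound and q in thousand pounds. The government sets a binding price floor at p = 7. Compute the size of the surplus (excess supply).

Surplus = 87

Evaluating both curves at the floor price 7 gives qd = 545, qs = 632.
Surplus = qs - qd = 632 - 545 = 87.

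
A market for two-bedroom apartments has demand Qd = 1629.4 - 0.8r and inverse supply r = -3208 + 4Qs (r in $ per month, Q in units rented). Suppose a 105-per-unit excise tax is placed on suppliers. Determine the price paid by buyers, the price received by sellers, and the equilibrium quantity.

Inverting to quantity form: Qs = 802 + 0.25r.
The tax drives a wedge r_b - r_s = 105. Substituting r_s = r_b - 105 into supply: Qs = 775.75 + 0.25r_b.
Market clearing requires 1629.4 - 0.8r_b = 775.75 + 0.25r_b; hence 853.65 = 1.05r_b and r_b = 813.
So r_s = 708 and the quantity traded is Q = 1629.4 - 0.8(813) = 979.

r_b = 813, r_s = 708, Q = 979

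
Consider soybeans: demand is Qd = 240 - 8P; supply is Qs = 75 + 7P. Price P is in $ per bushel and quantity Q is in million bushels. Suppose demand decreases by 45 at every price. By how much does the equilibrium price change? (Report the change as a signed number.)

At equilibrium Qd = Qs, so 240 - 8P = 75 + 7P; collecting terms, 165 = 15P and P* = 11.
From the demand curve, Q* = 240 - 8(11) = 152.
After the shift, demand is Qd = 195 - 8P.
The new intersection has 120 = 15P, i.e. P = 8, Q = 131.
ΔP = 8 - 11 = -3.

ΔP = -3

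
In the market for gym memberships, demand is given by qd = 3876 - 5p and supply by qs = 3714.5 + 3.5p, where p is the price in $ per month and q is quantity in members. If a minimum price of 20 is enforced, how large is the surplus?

Evaluating both curves at the floor price 20 gives qd = 3776, qs = 3784.5.
Surplus = qs - qd = 3784.5 - 3776 = 8.5.

Surplus = 8.5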